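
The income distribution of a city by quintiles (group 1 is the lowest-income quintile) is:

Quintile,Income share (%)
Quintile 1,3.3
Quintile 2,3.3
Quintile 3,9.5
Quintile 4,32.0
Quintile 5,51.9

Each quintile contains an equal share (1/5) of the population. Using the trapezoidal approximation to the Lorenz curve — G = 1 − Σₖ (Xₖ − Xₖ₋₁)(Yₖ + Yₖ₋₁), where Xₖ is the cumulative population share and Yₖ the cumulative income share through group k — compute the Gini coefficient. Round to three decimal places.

Cumulative income shares Yₖ: 0.0330, 0.0660, 0.1610, 0.4810, 1.0000
Σ (Xₖ−Xₖ₋₁)(Yₖ+Yₖ₋₁) = (1/5)(0.0330+0.0000) + (1/5)(0.0660+0.0330) + (1/5)(0.1610+0.0660) + (1/5)(0.4810+0.1610) + (1/5)(1.0000+0.4810)
  = 0.0066 + 0.0198 + 0.0454 + 0.1284 + 0.2962 = 0.4964
G = 1 − 0.4964 = 0.5036

0.504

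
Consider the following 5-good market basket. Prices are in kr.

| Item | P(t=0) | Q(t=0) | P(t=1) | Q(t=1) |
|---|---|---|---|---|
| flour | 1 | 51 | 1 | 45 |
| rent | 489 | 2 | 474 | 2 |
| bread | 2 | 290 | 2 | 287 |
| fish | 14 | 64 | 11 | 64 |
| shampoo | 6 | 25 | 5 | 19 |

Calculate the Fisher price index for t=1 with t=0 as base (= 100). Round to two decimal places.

Laspeyres component (base-period weights):
ΣP(t=1)Q(t=0) = 1×51 + 474×2 + 2×290 + 11×64 + 5×25 = 51 + 948 + 580 + 704 + 125 = 2408
ΣP(t=0)Q(t=0) = 1×51 + 489×2 + 2×290 + 14×64 + 6×25 = 51 + 978 + 580 + 896 + 150 = 2655
L = 2408 / 2655 × 100 = 90.6968
Paasche component (current-period weights):
ΣP(t=1)Q(t=1) = 1×45 + 474×2 + 2×287 + 11×64 + 5×19 = 45 + 948 + 574 + 704 + 95 = 2366
ΣP(t=0)Q(t=1) = 1×45 + 489×2 + 2×287 + 14×64 + 6×19 = 45 + 978 + 574 + 896 + 114 = 2607
P = 2366 / 2607 × 100 = 90.7557
Fisher = √(L × P) = √(90.6968 × 90.7557) = 90.7262

90.73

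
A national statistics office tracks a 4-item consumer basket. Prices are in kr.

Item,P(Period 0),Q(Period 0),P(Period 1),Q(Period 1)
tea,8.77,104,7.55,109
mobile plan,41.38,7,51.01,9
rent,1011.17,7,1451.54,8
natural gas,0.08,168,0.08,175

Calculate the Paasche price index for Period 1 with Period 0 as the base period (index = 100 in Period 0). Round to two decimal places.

Paasche price index uses current-period quantities as weights.
ΣP(Period 1)·Q(Period 1) = 7.55×109 + 51.01×9 + 1451.54×8 + 0.08×175 = 822.95 + 459.09 + 11612.32 + 14 = 12908.36
ΣP(Period 0)·Q(Period 1) = 8.77×109 + 41.38×9 + 1011.17×8 + 0.08×175 = 955.93 + 372.42 + 8089.36 + 14 = 9431.71
Index = 12908.36 / 9431.71 × 100 = 136.8613

136.86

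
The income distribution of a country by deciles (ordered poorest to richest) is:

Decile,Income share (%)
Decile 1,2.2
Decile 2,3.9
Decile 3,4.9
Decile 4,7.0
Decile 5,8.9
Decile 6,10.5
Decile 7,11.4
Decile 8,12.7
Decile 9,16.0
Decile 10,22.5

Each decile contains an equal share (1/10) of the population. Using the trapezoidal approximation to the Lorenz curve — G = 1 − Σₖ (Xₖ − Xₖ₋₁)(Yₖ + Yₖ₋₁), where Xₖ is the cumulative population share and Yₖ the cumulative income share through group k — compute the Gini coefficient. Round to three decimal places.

Cumulative income shares Yₖ: 0.0220, 0.0610, 0.1100, 0.1800, 0.2690, 0.3740, 0.4880, 0.6150, 0.7750, 1.0000
Σ (Xₖ−Xₖ₋₁)(Yₖ+Yₖ₋₁) = (1/10)(0.0220+0.0000) + (1/10)(0.0610+0.0220) + (1/10)(0.1100+0.0610) + (1/10)(0.1800+0.1100) + (1/10)(0.2690+0.1800) + (1/10)(0.3740+0.2690) + (1/10)(0.4880+0.3740) + (1/10)(0.6150+0.4880) + (1/10)(0.7750+0.6150) + (1/10)(1.0000+0.7750)
  = 0.0022 + 0.0083 + 0.0171 + 0.0290 + 0.0449 + 0.0643 + 0.0862 + 0.1103 + 0.1390 + 0.1775 = 0.6788
G = 1 − 0.6788 = 0.3212

0.321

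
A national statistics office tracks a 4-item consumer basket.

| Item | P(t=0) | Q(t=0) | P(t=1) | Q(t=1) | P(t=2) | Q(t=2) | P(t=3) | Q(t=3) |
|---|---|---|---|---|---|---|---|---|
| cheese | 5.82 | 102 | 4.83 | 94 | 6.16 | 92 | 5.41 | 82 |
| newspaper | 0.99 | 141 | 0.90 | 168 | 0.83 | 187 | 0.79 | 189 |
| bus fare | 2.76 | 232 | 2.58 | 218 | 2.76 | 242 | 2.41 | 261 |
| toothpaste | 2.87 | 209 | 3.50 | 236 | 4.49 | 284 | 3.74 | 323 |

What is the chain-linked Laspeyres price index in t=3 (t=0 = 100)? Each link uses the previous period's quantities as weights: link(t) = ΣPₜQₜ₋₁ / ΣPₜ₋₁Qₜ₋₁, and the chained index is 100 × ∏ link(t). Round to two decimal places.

101.37

Link t=0→t=1:
ΣP(t=1)Q(t=0) = 4.83×102 + 0.90×141 + 2.58×232 + 3.50×209 = 492.66 + 126.9 + 598.56 + 731.5 = 1949.62
ΣP(t=0)Q(t=0) = 5.82×102 + 0.99×141 + 2.76×232 + 2.87×209 = 593.64 + 139.59 + 640.32 + 599.83 = 1973.38
link = 1949.62/1973.38 = 0.987960
Link t=1→t=2:
ΣP(t=2)Q(t=1) = 6.16×94 + 0.83×168 + 2.76×218 + 4.49×236 = 579.04 + 139.44 + 601.68 + 1059.64 = 2379.8
ΣP(t=1)Q(t=1) = 4.83×94 + 0.90×168 + 2.58×218 + 3.50×236 = 454.02 + 151.2 + 562.44 + 826 = 1993.66
link = 2379.8/1993.66 = 1.193684
Link t=2→t=3:
ΣP(t=3)Q(t=2) = 5.41×92 + 0.79×187 + 2.41×242 + 3.74×284 = 497.72 + 147.73 + 583.22 + 1062.16 = 2290.83
ΣP(t=2)Q(t=2) = 6.16×92 + 0.83×187 + 2.76×242 + 4.49×284 = 566.72 + 155.21 + 667.92 + 1275.16 = 2665.01
link = 2290.83/2665.01 = 0.859595
Chained index = 100 × 0.987960 × 1.193684 × 0.859595 = 101.3731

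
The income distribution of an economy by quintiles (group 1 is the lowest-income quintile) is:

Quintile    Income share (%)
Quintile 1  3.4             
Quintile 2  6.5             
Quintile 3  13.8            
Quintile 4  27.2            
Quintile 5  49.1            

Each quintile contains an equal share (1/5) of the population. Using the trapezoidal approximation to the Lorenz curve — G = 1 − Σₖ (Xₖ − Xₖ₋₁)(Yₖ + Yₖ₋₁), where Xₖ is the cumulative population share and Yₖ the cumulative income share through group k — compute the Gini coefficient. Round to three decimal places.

0.448

Cumulative income shares Yₖ: 0.0340, 0.0990, 0.2370, 0.5090, 1.0000
Σ (Xₖ−Xₖ₋₁)(Yₖ+Yₖ₋₁) = (1/5)(0.0340+0.0000) + (1/5)(0.0990+0.0340) + (1/5)(0.2370+0.0990) + (1/5)(0.5090+0.2370) + (1/5)(1.0000+0.5090)
  = 0.0068 + 0.0266 + 0.0672 + 0.1492 + 0.3018 = 0.5516
G = 1 − 0.5516 = 0.4484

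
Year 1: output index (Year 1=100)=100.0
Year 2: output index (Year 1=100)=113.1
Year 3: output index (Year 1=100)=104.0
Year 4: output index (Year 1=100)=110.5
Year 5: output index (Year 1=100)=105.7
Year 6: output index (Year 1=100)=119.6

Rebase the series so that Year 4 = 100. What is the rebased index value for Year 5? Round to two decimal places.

Rebased(Year 5) = 105.7 / 110.5 × 100 = 95.6561

95.66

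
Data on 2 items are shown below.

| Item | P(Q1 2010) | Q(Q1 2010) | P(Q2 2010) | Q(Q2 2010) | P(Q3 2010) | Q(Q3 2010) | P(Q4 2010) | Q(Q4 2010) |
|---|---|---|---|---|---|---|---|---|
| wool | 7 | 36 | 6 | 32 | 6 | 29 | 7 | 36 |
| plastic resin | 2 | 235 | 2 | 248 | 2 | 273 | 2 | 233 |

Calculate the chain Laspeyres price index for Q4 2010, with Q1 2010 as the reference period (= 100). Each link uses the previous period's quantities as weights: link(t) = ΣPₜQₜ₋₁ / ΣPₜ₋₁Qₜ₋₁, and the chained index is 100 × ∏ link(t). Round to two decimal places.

Link Q1 2010→Q2 2010:
ΣP(Q2 2010)Q(Q1 2010) = 6×36 + 2×235 = 216 + 470 = 686
ΣP(Q1 2010)Q(Q1 2010) = 7×36 + 2×235 = 252 + 470 = 722
link = 686/722 = 0.950139
Link Q2 2010→Q3 2010:
ΣP(Q3 2010)Q(Q2 2010) = 6×32 + 2×248 = 192 + 496 = 688
ΣP(Q2 2010)Q(Q2 2010) = 6×32 + 2×248 = 192 + 496 = 688
link = 688/688 = 1.000000
Link Q3 2010→Q4 2010:
ΣP(Q4 2010)Q(Q3 2010) = 7×29 + 2×273 = 203 + 546 = 749
ΣP(Q3 2010)Q(Q3 2010) = 6×29 + 2×273 = 174 + 546 = 720
link = 749/720 = 1.040278
Chained index = 100 × 0.950139 × 1.000000 × 1.040278 = 98.8408

98.84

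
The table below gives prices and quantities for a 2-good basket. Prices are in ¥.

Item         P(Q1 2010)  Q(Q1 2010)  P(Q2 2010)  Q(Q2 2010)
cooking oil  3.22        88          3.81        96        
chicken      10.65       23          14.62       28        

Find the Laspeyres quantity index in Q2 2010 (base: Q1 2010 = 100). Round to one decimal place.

115.0

Laspeyres quantity index uses base-period prices as weights.
ΣP(Q1 2010)·Q(Q2 2010) = 3.22×96 + 10.65×28 = 309.12 + 298.2 = 607.32
ΣP(Q1 2010)·Q(Q1 2010) = 3.22×88 + 10.65×23 = 283.36 + 244.95 = 528.31
Index = 607.32 / 528.31 × 100 = 114.9552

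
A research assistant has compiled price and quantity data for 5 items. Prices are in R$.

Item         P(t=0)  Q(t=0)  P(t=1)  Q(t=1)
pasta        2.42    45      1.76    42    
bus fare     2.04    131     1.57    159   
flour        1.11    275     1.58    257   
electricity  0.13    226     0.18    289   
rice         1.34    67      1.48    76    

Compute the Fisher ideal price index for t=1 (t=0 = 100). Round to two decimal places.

Laspeyres component (base-period weights):
ΣP(t=1)Q(t=0) = 1.76×45 + 1.57×131 + 1.58×275 + 0.18×226 + 1.48×67 = 79.2 + 205.67 + 434.5 + 40.68 + 99.16 = 859.21
ΣP(t=0)Q(t=0) = 2.42×45 + 2.04×131 + 1.11×275 + 0.13×226 + 1.34×67 = 108.9 + 267.24 + 305.25 + 29.38 + 89.78 = 800.55
L = 859.21 / 800.55 × 100 = 107.3275
Paasche component (current-period weights):
ΣP(t=1)Q(t=1) = 1.76×42 + 1.57×159 + 1.58×257 + 0.18×289 + 1.48×76 = 73.92 + 249.63 + 406.06 + 52.02 + 112.48 = 894.11
ΣP(t=0)Q(t=1) = 2.42×42 + 2.04×159 + 1.11×257 + 0.13×289 + 1.34×76 = 101.64 + 324.36 + 285.27 + 37.57 + 101.84 = 850.68
P = 894.11 / 850.68 × 100 = 105.1053
Fisher = √(L × P) = √(107.3275 × 105.1053) = 106.2106

106.21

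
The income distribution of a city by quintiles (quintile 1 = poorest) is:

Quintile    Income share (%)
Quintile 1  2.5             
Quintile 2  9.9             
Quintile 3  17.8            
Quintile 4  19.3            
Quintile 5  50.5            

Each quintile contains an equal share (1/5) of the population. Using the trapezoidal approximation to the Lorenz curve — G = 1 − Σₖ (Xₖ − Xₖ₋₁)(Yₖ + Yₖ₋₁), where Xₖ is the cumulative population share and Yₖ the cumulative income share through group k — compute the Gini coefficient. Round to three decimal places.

Cumulative income shares Yₖ: 0.0250, 0.1240, 0.3020, 0.4950, 1.0000
Σ (Xₖ−Xₖ₋₁)(Yₖ+Yₖ₋₁) = (1/5)(0.0250+0.0000) + (1/5)(0.1240+0.0250) + (1/5)(0.3020+0.1240) + (1/5)(0.4950+0.3020) + (1/5)(1.0000+0.4950)
  = 0.0050 + 0.0298 + 0.0852 + 0.1594 + 0.2990 = 0.5784
G = 1 − 0.5784 = 0.4216

0.422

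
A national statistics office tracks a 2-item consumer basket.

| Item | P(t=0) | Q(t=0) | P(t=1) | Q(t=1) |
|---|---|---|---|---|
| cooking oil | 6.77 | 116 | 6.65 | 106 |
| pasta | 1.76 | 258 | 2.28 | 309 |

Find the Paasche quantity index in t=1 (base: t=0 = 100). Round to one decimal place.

Paasche quantity index uses current-period prices as weights.
ΣP(t=1)·Q(t=1) = 6.65×106 + 2.28×309 = 704.9 + 704.52 = 1409.42
ΣP(t=1)·Q(t=0) = 6.65×116 + 2.28×258 = 771.4 + 588.24 = 1359.64
Index = 1409.42 / 1359.64 × 100 = 103.6613

103.7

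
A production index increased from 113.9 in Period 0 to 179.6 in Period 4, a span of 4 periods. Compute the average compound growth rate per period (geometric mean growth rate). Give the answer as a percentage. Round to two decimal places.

Growth factor = (179.6/113.9)^(1/4) = (1.576822)^(1/4) = 1.120587
Growth rate = 1.120587 − 1 = 0.120587 = 12.0587%

12.06%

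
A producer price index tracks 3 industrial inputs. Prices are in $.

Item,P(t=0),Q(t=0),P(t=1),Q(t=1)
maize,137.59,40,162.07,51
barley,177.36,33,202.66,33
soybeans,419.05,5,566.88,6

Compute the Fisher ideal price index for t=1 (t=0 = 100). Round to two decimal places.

Laspeyres component (base-period weights):
ΣP(t=1)Q(t=0) = 162.07×40 + 202.66×33 + 566.88×5 = 6482.8 + 6687.78 + 2834.4 = 16004.98
ΣP(t=0)Q(t=0) = 137.59×40 + 177.36×33 + 419.05×5 = 5503.6 + 5852.88 + 2095.25 = 13451.73
L = 16004.98 / 13451.73 × 100 = 118.9808
Paasche component (current-period weights):
ΣP(t=1)Q(t=1) = 162.07×51 + 202.66×33 + 566.88×6 = 8265.57 + 6687.78 + 3401.28 = 18354.63
ΣP(t=0)Q(t=1) = 137.59×51 + 177.36×33 + 419.05×6 = 7017.09 + 5852.88 + 2514.3 = 15384.27
P = 18354.63 / 15384.27 × 100 = 119.3078
Fisher = √(L × P) = √(118.9808 × 119.3078) = 119.1442

119.14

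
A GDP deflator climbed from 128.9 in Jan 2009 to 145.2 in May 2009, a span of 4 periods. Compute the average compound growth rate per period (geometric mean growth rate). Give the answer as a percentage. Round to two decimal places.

3.02%

Growth factor = (145.2/128.9)^(1/4) = (1.126455)^(1/4) = 1.030216
Growth rate = 1.030216 − 1 = 0.030216 = 3.0216%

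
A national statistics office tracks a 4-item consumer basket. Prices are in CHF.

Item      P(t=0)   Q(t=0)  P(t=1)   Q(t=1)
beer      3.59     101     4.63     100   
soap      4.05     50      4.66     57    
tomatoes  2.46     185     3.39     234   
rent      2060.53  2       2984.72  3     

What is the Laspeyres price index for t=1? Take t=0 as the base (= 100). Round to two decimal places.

Laspeyres price index uses base-period quantities as weights.
ΣP(t=1)·Q(t=0) = 4.63×101 + 4.66×50 + 3.39×185 + 2984.72×2 = 467.63 + 233 + 627.15 + 5969.44 = 7297.22
ΣP(t=0)·Q(t=0) = 3.59×101 + 4.05×50 + 2.46×185 + 2060.53×2 = 362.59 + 202.5 + 455.1 + 4121.06 = 5141.25
Index = 7297.22 / 5141.25 × 100 = 141.9347

141.93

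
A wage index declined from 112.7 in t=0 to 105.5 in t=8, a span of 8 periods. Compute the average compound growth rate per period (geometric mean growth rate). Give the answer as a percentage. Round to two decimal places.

Growth factor = (105.5/112.7)^(1/8) = (0.936114)^(1/8) = 0.991782
Growth rate = 0.991782 − 1 = -0.008218 = -0.8218%

-0.82%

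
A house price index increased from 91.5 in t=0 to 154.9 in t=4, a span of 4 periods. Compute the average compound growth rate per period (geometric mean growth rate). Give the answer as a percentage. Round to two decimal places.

Growth factor = (154.9/91.5)^(1/4) = (1.692896)^(1/4) = 1.140664
Growth rate = 1.140664 − 1 = 0.140664 = 14.0664%

14.07%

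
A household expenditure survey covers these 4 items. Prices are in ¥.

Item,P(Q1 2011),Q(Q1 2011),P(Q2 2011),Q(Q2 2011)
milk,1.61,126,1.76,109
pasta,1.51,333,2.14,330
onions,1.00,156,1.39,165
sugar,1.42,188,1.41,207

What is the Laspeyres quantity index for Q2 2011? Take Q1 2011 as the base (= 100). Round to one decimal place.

Laspeyres quantity index uses base-period prices as weights.
ΣP(Q1 2011)·Q(Q2 2011) = 1.61×109 + 1.51×330 + 1.00×165 + 1.42×207 = 175.49 + 498.3 + 165 + 293.94 = 1132.73
ΣP(Q1 2011)·Q(Q1 2011) = 1.61×126 + 1.51×333 + 1.00×156 + 1.42×188 = 202.86 + 502.83 + 156 + 266.96 = 1128.65
Index = 1132.73 / 1128.65 × 100 = 100.3615

100.4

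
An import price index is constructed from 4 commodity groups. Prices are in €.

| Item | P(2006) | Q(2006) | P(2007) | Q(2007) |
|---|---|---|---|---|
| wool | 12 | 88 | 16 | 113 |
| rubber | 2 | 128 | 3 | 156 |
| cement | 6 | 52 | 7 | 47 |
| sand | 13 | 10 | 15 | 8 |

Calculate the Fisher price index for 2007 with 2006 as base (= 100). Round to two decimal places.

132.07

Laspeyres component (base-period weights):
ΣP(2007)Q(2006) = 16×88 + 3×128 + 7×52 + 15×10 = 1408 + 384 + 364 + 150 = 2306
ΣP(2006)Q(2006) = 12×88 + 2×128 + 6×52 + 13×10 = 1056 + 256 + 312 + 130 = 1754
L = 2306 / 1754 × 100 = 131.4709
Paasche component (current-period weights):
ΣP(2007)Q(2007) = 16×113 + 3×156 + 7×47 + 15×8 = 1808 + 468 + 329 + 120 = 2725
ΣP(2006)Q(2007) = 12×113 + 2×156 + 6×47 + 13×8 = 1356 + 312 + 282 + 104 = 2054
P = 2725 / 2054 × 100 = 132.6680
Fisher = √(L × P) = √(131.4709 × 132.6680) = 132.0681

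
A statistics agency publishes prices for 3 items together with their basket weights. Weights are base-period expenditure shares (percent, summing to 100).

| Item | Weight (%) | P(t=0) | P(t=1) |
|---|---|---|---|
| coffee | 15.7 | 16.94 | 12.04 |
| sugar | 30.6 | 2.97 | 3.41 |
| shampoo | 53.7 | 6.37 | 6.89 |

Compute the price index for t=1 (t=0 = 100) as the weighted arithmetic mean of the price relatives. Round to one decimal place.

coffee: 15.7 × (12.04/16.94) = 15.7 × 0.710744 = 11.1587
sugar: 30.6 × (3.41/2.97) = 30.6 × 1.148148 = 35.1333
shampoo: 53.7 × (6.89/6.37) = 53.7 × 1.081633 = 58.0837
Index = Σ wᵢ·(p₁ᵢ/p₀ᵢ) = 11.1587 + 35.1333 + 58.0837 = 104.3757

104.4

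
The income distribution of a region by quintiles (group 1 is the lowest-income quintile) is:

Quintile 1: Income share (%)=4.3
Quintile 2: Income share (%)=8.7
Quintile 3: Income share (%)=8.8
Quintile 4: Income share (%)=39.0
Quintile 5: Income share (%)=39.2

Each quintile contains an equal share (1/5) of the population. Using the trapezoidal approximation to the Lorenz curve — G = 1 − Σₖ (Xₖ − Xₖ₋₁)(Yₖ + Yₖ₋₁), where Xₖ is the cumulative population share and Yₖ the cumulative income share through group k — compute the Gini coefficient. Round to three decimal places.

0.400

Cumulative income shares Yₖ: 0.0430, 0.1300, 0.2180, 0.6080, 1.0000
Σ (Xₖ−Xₖ₋₁)(Yₖ+Yₖ₋₁) = (1/5)(0.0430+0.0000) + (1/5)(0.1300+0.0430) + (1/5)(0.2180+0.1300) + (1/5)(0.6080+0.2180) + (1/5)(1.0000+0.6080)
  = 0.0086 + 0.0346 + 0.0696 + 0.1652 + 0.3216 = 0.5996
G = 1 − 0.5996 = 0.4004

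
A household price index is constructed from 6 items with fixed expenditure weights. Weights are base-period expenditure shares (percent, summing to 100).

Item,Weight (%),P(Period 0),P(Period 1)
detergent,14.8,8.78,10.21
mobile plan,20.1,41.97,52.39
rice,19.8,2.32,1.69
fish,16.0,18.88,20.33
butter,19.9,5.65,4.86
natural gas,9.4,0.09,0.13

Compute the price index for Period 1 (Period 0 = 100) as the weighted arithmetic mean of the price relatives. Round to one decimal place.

detergent: 14.8 × (10.21/8.78) = 14.8 × 1.162870 = 17.2105
mobile plan: 20.1 × (52.39/41.97) = 20.1 × 1.248273 = 25.0903
rice: 19.8 × (1.69/2.32) = 19.8 × 0.728448 = 14.4233
fish: 16.0 × (20.33/18.88) = 16.0 × 1.076801 = 17.2288
butter: 19.9 × (4.86/5.65) = 19.9 × 0.860177 = 17.1175
natural gas: 9.4 × (0.13/0.09) = 9.4 × 1.444444 = 13.5778
Index = Σ wᵢ·(p₁ᵢ/p₀ᵢ) = 17.2105 + 25.0903 + 14.4233 + 17.2288 + 17.1175 + 13.5778 = 104.6481

104.6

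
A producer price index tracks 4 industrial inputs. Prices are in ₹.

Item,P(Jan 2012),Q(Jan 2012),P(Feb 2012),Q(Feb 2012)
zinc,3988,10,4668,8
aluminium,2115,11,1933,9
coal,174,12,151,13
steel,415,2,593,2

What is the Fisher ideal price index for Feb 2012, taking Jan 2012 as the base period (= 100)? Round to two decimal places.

Laspeyres component (base-period weights):
ΣP(Feb 2012)Q(Jan 2012) = 4668×10 + 1933×11 + 151×12 + 593×2 = 46680 + 21263 + 1812 + 1186 = 70941
ΣP(Jan 2012)Q(Jan 2012) = 3988×10 + 2115×11 + 174×12 + 415×2 = 39880 + 23265 + 2088 + 830 = 66063
L = 70941 / 66063 × 100 = 107.3839
Paasche component (current-period weights):
ΣP(Feb 2012)Q(Feb 2012) = 4668×8 + 1933×9 + 151×13 + 593×2 = 37344 + 17397 + 1963 + 1186 = 57890
ΣP(Jan 2012)Q(Feb 2012) = 3988×8 + 2115×9 + 174×13 + 415×2 = 31904 + 19035 + 2262 + 830 = 54031
P = 57890 / 54031 × 100 = 107.1422
Fisher = √(L × P) = √(107.3839 × 107.1422) = 107.2630

107.26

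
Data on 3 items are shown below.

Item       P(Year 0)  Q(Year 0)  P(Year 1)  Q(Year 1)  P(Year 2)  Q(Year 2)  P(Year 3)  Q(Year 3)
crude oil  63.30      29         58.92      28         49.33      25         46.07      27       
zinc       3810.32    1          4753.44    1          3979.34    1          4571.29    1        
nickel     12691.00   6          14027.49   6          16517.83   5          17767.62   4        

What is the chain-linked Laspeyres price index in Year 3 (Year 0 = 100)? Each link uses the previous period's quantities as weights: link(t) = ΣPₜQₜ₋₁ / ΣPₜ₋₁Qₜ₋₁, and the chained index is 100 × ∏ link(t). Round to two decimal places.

Link Year 0→Year 1:
ΣP(Year 1)Q(Year 0) = 58.92×29 + 4753.44×1 + 14027.49×6 = 1708.68 + 4753.44 + 84164.94 = 90627.06
ΣP(Year 0)Q(Year 0) = 63.30×29 + 3810.32×1 + 12691.00×6 = 1835.7 + 3810.32 + 76146 = 81792.02
link = 90627.06/81792.02 = 1.108018
Link Year 1→Year 2:
ΣP(Year 2)Q(Year 1) = 49.33×28 + 3979.34×1 + 16517.83×6 = 1381.24 + 3979.34 + 99106.98 = 104467.56
ΣP(Year 1)Q(Year 1) = 58.92×28 + 4753.44×1 + 14027.49×6 = 1649.76 + 4753.44 + 84164.94 = 90568.14
link = 104467.56/90568.14 = 1.153469
Link Year 2→Year 3:
ΣP(Year 3)Q(Year 2) = 46.07×25 + 4571.29×1 + 17767.62×5 = 1151.75 + 4571.29 + 88838.1 = 94561.14
ΣP(Year 2)Q(Year 2) = 49.33×25 + 3979.34×1 + 16517.83×5 = 1233.25 + 3979.34 + 82589.15 = 87801.74
link = 94561.14/87801.74 = 1.076985
Chained index = 100 × 1.108018 × 1.153469 × 1.076985 = 137.6457

137.65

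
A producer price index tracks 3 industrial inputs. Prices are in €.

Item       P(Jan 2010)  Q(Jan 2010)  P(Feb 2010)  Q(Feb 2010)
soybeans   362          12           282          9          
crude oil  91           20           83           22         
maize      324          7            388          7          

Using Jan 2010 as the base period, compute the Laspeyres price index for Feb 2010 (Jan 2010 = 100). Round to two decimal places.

92.03

Laspeyres price index uses base-period quantities as weights.
ΣP(Feb 2010)·Q(Jan 2010) = 282×12 + 83×20 + 388×7 = 3384 + 1660 + 2716 = 7760
ΣP(Jan 2010)·Q(Jan 2010) = 362×12 + 91×20 + 324×7 = 4344 + 1820 + 2268 = 8432
Index = 7760 / 8432 × 100 = 92.0304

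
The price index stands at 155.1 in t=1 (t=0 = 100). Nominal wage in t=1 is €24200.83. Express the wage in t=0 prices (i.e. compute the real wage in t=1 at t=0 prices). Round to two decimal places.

15603.37

Real = Nominal ÷ (Index/100) = 24200.83 ÷ (155.1/100)
     = 24200.83 ÷ 1.551 = 15603.3720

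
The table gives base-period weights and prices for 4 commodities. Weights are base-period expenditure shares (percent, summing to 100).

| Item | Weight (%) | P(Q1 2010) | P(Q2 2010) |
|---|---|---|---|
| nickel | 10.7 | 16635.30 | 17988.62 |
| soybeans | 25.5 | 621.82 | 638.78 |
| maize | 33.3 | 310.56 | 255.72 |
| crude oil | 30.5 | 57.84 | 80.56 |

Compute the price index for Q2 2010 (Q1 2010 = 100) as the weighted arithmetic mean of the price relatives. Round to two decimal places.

nickel: 10.7 × (17988.62/16635.30) = 10.7 × 1.081352 = 11.5705
soybeans: 25.5 × (638.78/621.82) = 25.5 × 1.027275 = 26.1955
maize: 33.3 × (255.72/310.56) = 33.3 × 0.823416 = 27.4197
crude oil: 30.5 × (80.56/57.84) = 30.5 × 1.392808 = 42.4806
Index = Σ wᵢ·(p₁ᵢ/p₀ᵢ) = 11.5705 + 26.1955 + 27.4197 + 42.4806 = 107.6664

107.67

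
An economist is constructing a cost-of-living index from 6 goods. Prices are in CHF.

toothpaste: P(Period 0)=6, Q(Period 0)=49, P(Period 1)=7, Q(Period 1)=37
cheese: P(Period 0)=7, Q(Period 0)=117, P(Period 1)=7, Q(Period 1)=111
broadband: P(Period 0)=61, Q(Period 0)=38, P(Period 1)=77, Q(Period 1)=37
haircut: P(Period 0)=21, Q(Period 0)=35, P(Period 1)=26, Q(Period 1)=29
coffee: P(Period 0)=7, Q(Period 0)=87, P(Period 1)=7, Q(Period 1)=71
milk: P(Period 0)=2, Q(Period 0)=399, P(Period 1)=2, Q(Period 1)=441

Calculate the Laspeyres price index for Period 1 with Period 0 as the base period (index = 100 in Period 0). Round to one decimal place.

114.9

Laspeyres price index uses base-period quantities as weights.
ΣP(Period 1)·Q(Period 0) = 7×49 + 7×117 + 77×38 + 26×35 + 7×87 + 2×399 = 343 + 819 + 2926 + 910 + 609 + 798 = 6405
ΣP(Period 0)·Q(Period 0) = 6×49 + 7×117 + 61×38 + 21×35 + 7×87 + 2×399 = 294 + 819 + 2318 + 735 + 609 + 798 = 5573
Index = 6405 / 5573 × 100 = 114.9291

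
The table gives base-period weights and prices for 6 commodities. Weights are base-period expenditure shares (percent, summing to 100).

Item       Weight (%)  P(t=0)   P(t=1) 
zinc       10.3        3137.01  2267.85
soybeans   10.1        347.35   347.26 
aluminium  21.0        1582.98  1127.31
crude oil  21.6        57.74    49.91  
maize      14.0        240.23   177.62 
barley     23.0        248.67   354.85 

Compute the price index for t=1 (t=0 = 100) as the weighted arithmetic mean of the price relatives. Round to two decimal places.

zinc: 10.3 × (2267.85/3137.01) = 10.3 × 0.722934 = 7.4462
soybeans: 10.1 × (347.26/347.35) = 10.1 × 0.999741 = 10.0974
aluminium: 21.0 × (1127.31/1582.98) = 21.0 × 0.712144 = 14.9550
crude oil: 21.6 × (49.91/57.74) = 21.6 × 0.864392 = 18.6709
maize: 14.0 × (177.62/240.23) = 14.0 × 0.739375 = 10.3512
barley: 23.0 × (354.85/248.67) = 23.0 × 1.426992 = 32.8208
Index = Σ wᵢ·(p₁ᵢ/p₀ᵢ) = 7.4462 + 10.0974 + 14.9550 + 18.6709 + 10.3512 + 32.8208 = 94.3416

94.34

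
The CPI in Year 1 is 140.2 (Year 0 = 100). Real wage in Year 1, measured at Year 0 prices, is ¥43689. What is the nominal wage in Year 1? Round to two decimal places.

61251.98

Nominal = Real × (Index/100) = 43689 × (140.2/100)
        = 43689 × 1.402 = 61251.9780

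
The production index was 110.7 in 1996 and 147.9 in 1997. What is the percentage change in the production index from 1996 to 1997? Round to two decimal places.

Change = (147.9 − 110.7) / 110.7 × 100
       = 37.2 / 110.7 × 100 = 33.6043%

33.60%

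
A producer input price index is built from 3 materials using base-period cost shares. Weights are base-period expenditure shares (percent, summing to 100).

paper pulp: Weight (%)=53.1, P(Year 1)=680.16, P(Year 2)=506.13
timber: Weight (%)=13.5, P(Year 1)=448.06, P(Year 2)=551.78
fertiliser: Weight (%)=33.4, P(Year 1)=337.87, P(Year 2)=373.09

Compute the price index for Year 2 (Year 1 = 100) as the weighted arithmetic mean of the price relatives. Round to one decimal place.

paper pulp: 53.1 × (506.13/680.16) = 53.1 × 0.744134 = 39.5135
timber: 13.5 × (551.78/448.06) = 13.5 × 1.231487 = 16.6251
fertiliser: 33.4 × (373.09/337.87) = 33.4 × 1.104241 = 36.8817
Index = Σ wᵢ·(p₁ᵢ/p₀ᵢ) = 39.5135 + 16.6251 + 36.8817 = 93.0202

93.0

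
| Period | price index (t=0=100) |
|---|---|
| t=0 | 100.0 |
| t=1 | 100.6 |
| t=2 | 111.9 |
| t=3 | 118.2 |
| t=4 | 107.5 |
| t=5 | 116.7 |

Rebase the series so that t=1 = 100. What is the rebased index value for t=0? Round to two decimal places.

99.40

Rebased(t=0) = 100.0 / 100.6 × 100 = 99.4036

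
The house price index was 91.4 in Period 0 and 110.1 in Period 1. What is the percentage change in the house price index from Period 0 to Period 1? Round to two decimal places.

20.46%

Change = (110.1 − 91.4) / 91.4 × 100
       = 18.7 / 91.4 × 100 = 20.4595%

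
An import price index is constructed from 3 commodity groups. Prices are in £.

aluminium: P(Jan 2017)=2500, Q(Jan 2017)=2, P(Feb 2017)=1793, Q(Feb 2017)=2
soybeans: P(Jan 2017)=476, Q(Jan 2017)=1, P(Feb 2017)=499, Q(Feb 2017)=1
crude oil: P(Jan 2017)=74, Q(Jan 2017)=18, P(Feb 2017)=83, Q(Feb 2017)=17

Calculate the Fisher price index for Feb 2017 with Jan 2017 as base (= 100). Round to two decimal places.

81.78

Laspeyres component (base-period weights):
ΣP(Feb 2017)Q(Jan 2017) = 1793×2 + 499×1 + 83×18 = 3586 + 499 + 1494 = 5579
ΣP(Jan 2017)Q(Jan 2017) = 2500×2 + 476×1 + 74×18 = 5000 + 476 + 1332 = 6808
L = 5579 / 6808 × 100 = 81.9477
Paasche component (current-period weights):
ΣP(Feb 2017)Q(Feb 2017) = 1793×2 + 499×1 + 83×17 = 3586 + 499 + 1411 = 5496
ΣP(Jan 2017)Q(Feb 2017) = 2500×2 + 476×1 + 74×17 = 5000 + 476 + 1258 = 6734
P = 5496 / 6734 × 100 = 81.6157
Fisher = √(L × P) = √(81.9477 × 81.6157) = 81.7815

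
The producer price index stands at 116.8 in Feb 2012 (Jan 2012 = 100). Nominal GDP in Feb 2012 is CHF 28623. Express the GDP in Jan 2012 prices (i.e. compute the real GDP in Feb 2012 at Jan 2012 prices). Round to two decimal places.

Real = Nominal ÷ (Index/100) = 28623 ÷ (116.8/100)
     = 28623 ÷ 1.168 = 24505.9932

24505.99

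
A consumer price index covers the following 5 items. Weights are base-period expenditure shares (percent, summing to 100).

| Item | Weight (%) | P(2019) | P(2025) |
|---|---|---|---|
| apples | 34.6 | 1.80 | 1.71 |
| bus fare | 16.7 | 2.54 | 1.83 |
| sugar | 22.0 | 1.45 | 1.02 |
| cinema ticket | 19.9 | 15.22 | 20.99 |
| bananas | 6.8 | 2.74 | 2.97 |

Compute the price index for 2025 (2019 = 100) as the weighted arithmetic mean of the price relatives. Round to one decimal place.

apples: 34.6 × (1.71/1.80) = 34.6 × 0.950000 = 32.8700
bus fare: 16.7 × (1.83/2.54) = 16.7 × 0.720472 = 12.0319
sugar: 22.0 × (1.02/1.45) = 22.0 × 0.703448 = 15.4759
cinema ticket: 19.9 × (20.99/15.22) = 19.9 × 1.379106 = 27.4442
bananas: 6.8 × (2.97/2.74) = 6.8 × 1.083942 = 7.3708
Index = Σ wᵢ·(p₁ᵢ/p₀ᵢ) = 32.8700 + 12.0319 + 15.4759 + 27.4442 + 7.3708 = 95.1928

95.2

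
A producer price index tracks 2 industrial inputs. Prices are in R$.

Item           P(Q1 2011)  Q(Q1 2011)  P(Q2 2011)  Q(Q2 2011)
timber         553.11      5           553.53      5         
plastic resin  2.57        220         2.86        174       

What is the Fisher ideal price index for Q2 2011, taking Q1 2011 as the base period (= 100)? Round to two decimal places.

101.81

Laspeyres component (base-period weights):
ΣP(Q2 2011)Q(Q1 2011) = 553.53×5 + 2.86×220 = 2767.65 + 629.2 = 3396.85
ΣP(Q1 2011)Q(Q1 2011) = 553.11×5 + 2.57×220 = 2765.55 + 565.4 = 3330.95
L = 3396.85 / 3330.95 × 100 = 101.9784
Paasche component (current-period weights):
ΣP(Q2 2011)Q(Q2 2011) = 553.53×5 + 2.86×174 = 2767.65 + 497.64 = 3265.29
ΣP(Q1 2011)Q(Q2 2011) = 553.11×5 + 2.57×174 = 2765.55 + 447.18 = 3212.73
P = 3265.29 / 3212.73 × 100 = 101.6360
Fisher = √(L × P) = √(101.9784 × 101.6360) = 101.8071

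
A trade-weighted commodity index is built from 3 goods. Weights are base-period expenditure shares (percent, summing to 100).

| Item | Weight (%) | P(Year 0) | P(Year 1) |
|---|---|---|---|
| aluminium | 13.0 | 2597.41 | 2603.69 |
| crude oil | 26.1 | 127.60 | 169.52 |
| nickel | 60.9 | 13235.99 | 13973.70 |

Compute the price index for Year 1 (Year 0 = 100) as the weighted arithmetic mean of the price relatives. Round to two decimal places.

aluminium: 13.0 × (2603.69/2597.41) = 13.0 × 1.002418 = 13.0314
crude oil: 26.1 × (169.52/127.60) = 26.1 × 1.328527 = 34.6745
nickel: 60.9 × (13973.70/13235.99) = 60.9 × 1.055735 = 64.2943
Index = Σ wᵢ·(p₁ᵢ/p₀ᵢ) = 13.0314 + 34.6745 + 64.2943 = 112.0002

112.00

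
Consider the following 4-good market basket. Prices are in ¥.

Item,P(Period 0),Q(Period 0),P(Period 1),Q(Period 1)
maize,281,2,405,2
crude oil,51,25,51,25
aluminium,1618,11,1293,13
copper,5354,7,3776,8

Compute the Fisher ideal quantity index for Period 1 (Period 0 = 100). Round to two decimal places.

Laspeyres component (base-period weights):
ΣP(Period 0)Q(Period 1) = 281×2 + 51×25 + 1618×13 + 5354×8 = 562 + 1275 + 21034 + 42832 = 65703
ΣP(Period 0)Q(Period 0) = 281×2 + 51×25 + 1618×11 + 5354×7 = 562 + 1275 + 17798 + 37478 = 57113
L = 65703 / 57113 × 100 = 115.0404
Paasche component (current-period weights):
ΣP(Period 1)Q(Period 1) = 405×2 + 51×25 + 1293×13 + 3776×8 = 810 + 1275 + 16809 + 30208 = 49102
ΣP(Period 1)Q(Period 0) = 405×2 + 51×25 + 1293×11 + 3776×7 = 810 + 1275 + 14223 + 26432 = 42740
P = 49102 / 42740 × 100 = 114.8854
Fisher = √(L × P) = √(115.0404 × 114.8854) = 114.9628

114.96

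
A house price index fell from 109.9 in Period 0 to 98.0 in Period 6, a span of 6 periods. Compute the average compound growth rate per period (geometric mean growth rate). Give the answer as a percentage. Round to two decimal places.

-1.89%

Growth factor = (98.0/109.9)^(1/6) = (0.891720)^(1/6) = 0.981081
Growth rate = 0.981081 − 1 = -0.018919 = -1.8919%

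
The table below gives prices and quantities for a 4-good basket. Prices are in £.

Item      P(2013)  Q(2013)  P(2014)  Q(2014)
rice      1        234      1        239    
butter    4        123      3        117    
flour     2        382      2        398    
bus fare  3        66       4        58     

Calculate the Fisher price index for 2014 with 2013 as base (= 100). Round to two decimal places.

Laspeyres component (base-period weights):
ΣP(2014)Q(2013) = 1×234 + 3×123 + 2×382 + 4×66 = 234 + 369 + 764 + 264 = 1631
ΣP(2013)Q(2013) = 1×234 + 4×123 + 2×382 + 3×66 = 234 + 492 + 764 + 198 = 1688
L = 1631 / 1688 × 100 = 96.6232
Paasche component (current-period weights):
ΣP(2014)Q(2014) = 1×239 + 3×117 + 2×398 + 4×58 = 239 + 351 + 796 + 232 = 1618
ΣP(2013)Q(2014) = 1×239 + 4×117 + 2×398 + 3×58 = 239 + 468 + 796 + 174 = 1677
P = 1618 / 1677 × 100 = 96.4818
Fisher = √(L × P) = √(96.6232 × 96.4818) = 96.5525

96.55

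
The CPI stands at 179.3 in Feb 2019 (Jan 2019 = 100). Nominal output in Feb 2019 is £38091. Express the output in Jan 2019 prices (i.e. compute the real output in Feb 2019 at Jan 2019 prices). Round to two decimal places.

Real = Nominal ÷ (Index/100) = 38091 ÷ (179.3/100)
     = 38091 ÷ 1.793 = 21244.2833

21244.28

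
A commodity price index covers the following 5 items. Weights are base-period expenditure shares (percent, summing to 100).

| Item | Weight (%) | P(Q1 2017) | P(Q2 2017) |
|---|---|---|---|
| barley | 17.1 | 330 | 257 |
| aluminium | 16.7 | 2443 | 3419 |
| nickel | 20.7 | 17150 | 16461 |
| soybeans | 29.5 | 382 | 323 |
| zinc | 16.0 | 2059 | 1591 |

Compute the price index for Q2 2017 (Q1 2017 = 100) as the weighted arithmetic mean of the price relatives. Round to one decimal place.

93.9

barley: 17.1 × (257/330) = 17.1 × 0.778788 = 13.3173
aluminium: 16.7 × (3419/2443) = 16.7 × 1.399509 = 23.3718
nickel: 20.7 × (16461/17150) = 20.7 × 0.959825 = 19.8684
soybeans: 29.5 × (323/382) = 29.5 × 0.845550 = 24.9437
zinc: 16.0 × (1591/2059) = 16.0 × 0.772705 = 12.3633
Index = Σ wᵢ·(p₁ᵢ/p₀ᵢ) = 13.3173 + 23.3718 + 19.8684 + 24.9437 + 12.3633 = 93.8644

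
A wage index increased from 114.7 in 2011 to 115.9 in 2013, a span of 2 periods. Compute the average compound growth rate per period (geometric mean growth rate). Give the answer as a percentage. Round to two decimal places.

Growth factor = (115.9/114.7)^(1/2) = (1.010462)^(1/2) = 1.005217
Growth rate = 1.005217 − 1 = 0.005217 = 0.5217%

0.52%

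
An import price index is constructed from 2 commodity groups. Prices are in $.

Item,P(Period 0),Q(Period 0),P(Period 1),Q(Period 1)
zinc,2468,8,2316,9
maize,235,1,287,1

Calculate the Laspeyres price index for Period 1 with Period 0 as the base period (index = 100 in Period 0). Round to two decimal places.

94.17

Laspeyres price index uses base-period quantities as weights.
ΣP(Period 1)·Q(Period 0) = 2316×8 + 287×1 = 18528 + 287 = 18815
ΣP(Period 0)·Q(Period 0) = 2468×8 + 235×1 = 19744 + 235 = 19979
Index = 18815 / 19979 × 100 = 94.1739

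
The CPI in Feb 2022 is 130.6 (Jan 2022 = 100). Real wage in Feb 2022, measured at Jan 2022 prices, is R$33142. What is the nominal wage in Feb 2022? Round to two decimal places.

43283.45

Nominal = Real × (Index/100) = 33142 × (130.6/100)
        = 33142 × 1.306 = 43283.4520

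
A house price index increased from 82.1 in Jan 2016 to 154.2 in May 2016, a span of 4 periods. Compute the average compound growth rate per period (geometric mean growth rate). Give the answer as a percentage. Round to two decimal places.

Growth factor = (154.2/82.1)^(1/4) = (1.878197)^(1/4) = 1.170672
Growth rate = 1.170672 − 1 = 0.170672 = 17.0672%

17.07%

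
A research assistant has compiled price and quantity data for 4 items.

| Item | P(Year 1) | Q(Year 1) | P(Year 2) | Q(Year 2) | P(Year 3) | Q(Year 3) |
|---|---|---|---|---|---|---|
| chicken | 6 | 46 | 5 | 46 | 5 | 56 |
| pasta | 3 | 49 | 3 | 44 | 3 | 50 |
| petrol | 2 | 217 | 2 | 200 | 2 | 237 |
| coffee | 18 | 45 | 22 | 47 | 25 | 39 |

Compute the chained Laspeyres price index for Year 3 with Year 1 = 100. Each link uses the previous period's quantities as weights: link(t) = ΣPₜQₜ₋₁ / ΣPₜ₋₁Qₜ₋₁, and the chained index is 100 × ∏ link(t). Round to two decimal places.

116.52

Link Year 1→Year 2:
ΣP(Year 2)Q(Year 1) = 5×46 + 3×49 + 2×217 + 22×45 = 230 + 147 + 434 + 990 = 1801
ΣP(Year 1)Q(Year 1) = 6×46 + 3×49 + 2×217 + 18×45 = 276 + 147 + 434 + 810 = 1667
link = 1801/1667 = 1.080384
Link Year 2→Year 3:
ΣP(Year 3)Q(Year 2) = 5×46 + 3×44 + 2×200 + 25×47 = 230 + 132 + 400 + 1175 = 1937
ΣP(Year 2)Q(Year 2) = 5×46 + 3×44 + 2×200 + 22×47 = 230 + 132 + 400 + 1034 = 1796
link = 1937/1796 = 1.078508
Chained index = 100 × 1.080384 × 1.078508 = 116.5202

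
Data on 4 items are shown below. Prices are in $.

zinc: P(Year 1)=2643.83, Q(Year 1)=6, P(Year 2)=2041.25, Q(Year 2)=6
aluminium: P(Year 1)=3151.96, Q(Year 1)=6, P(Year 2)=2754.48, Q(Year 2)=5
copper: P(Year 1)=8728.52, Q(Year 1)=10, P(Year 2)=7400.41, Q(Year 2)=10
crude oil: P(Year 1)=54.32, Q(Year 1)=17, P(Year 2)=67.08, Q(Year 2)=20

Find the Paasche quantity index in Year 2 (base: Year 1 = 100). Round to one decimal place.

Paasche quantity index uses current-period prices as weights.
ΣP(Year 2)·Q(Year 2) = 2041.25×6 + 2754.48×5 + 7400.41×10 + 67.08×20 = 12247.5 + 13772.4 + 74004.1 + 1341.6 = 101365.6
ΣP(Year 2)·Q(Year 1) = 2041.25×6 + 2754.48×6 + 7400.41×10 + 67.08×17 = 12247.5 + 16526.88 + 74004.1 + 1140.36 = 103918.84
Index = 101365.6 / 103918.84 × 100 = 97.5430

97.5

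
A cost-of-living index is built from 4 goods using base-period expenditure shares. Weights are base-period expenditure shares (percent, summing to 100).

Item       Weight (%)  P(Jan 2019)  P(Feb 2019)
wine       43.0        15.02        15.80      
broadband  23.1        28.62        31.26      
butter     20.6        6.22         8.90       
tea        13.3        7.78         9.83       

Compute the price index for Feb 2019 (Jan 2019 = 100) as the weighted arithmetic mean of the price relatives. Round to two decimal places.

116.74

wine: 43.0 × (15.80/15.02) = 43.0 × 1.051931 = 45.2330
broadband: 23.1 × (31.26/28.62) = 23.1 × 1.092243 = 25.2308
butter: 20.6 × (8.90/6.22) = 20.6 × 1.430868 = 29.4759
tea: 13.3 × (9.83/7.78) = 13.3 × 1.263496 = 16.8045
Index = Σ wᵢ·(p₁ᵢ/p₀ᵢ) = 45.2330 + 25.2308 + 29.4759 + 16.8045 = 116.7442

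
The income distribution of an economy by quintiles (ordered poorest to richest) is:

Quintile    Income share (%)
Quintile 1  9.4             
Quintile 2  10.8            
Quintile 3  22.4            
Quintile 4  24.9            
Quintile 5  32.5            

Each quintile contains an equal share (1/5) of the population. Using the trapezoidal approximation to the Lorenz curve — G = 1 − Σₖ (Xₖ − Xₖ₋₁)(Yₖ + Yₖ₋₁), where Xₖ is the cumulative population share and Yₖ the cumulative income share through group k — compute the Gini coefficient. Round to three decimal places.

0.241

Cumulative income shares Yₖ: 0.0940, 0.2020, 0.4260, 0.6750, 1.0000
Σ (Xₖ−Xₖ₋₁)(Yₖ+Yₖ₋₁) = (1/5)(0.0940+0.0000) + (1/5)(0.2020+0.0940) + (1/5)(0.4260+0.2020) + (1/5)(0.6750+0.4260) + (1/5)(1.0000+0.6750)
  = 0.0188 + 0.0592 + 0.1256 + 0.2202 + 0.3350 = 0.7588
G = 1 − 0.7588 = 0.2412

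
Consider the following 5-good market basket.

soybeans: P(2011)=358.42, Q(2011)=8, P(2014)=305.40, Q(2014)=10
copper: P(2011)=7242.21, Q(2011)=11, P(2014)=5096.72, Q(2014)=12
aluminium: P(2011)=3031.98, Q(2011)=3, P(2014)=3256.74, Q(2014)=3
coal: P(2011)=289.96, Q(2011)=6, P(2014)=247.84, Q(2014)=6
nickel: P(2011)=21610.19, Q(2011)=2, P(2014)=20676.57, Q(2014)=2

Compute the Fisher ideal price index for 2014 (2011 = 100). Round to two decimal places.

Laspeyres component (base-period weights):
ΣP(2014)Q(2011) = 305.40×8 + 5096.72×11 + 3256.74×3 + 247.84×6 + 20676.57×2 = 2443.2 + 56063.92 + 9770.22 + 1487.04 + 41353.14 = 111117.52
ΣP(2011)Q(2011) = 358.42×8 + 7242.21×11 + 3031.98×3 + 289.96×6 + 21610.19×2 = 2867.36 + 79664.31 + 9095.94 + 1739.76 + 43220.38 = 136587.75
L = 111117.52 / 136587.75 × 100 = 81.3525
Paasche component (current-period weights):
ΣP(2014)Q(2014) = 305.40×10 + 5096.72×12 + 3256.74×3 + 247.84×6 + 20676.57×2 = 3054 + 61160.64 + 9770.22 + 1487.04 + 41353.14 = 116825.04
ΣP(2011)Q(2014) = 358.42×10 + 7242.21×12 + 3031.98×3 + 289.96×6 + 21610.19×2 = 3584.2 + 86906.52 + 9095.94 + 1739.76 + 43220.38 = 144546.8
P = 116825.04 / 144546.8 × 100 = 80.8216
Fisher = √(L × P) = √(81.3525 × 80.8216) = 81.0866

81.09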